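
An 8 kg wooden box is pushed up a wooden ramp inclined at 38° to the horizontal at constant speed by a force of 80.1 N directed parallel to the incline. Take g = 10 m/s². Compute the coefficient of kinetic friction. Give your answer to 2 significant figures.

At constant speed ΣF = 0 along the incline. The applied 80.1 N acts up the slope; the weight component mg sin 38° = 49.253 N and kinetic friction μN both act down the slope.
So 80.1 = 49.253 + μ × 63.041, giving μ = (80.1 − 49.253) / 63.041 = 0.4893.

0.49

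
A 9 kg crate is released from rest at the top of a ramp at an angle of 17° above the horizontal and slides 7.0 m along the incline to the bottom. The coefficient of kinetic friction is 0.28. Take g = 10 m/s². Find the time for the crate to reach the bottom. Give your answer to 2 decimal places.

7.54 s

The weight component along the incline is mg sin 17° = 26.313 N and the normal force is N = mg cos 17° = 86.067 N.
Friction up the slope is f = μN = 0.28 × 86.067 = 24.099 N, so the net downslope force is 26.313 − 24.099 = 2.214 N and a = 2.214 / 9 = 0.2460 m/s².
Starting from rest, L = ½at², so t = √(2L/a) = √(2 × 7.0 / 0.2460) = 7.5439 s.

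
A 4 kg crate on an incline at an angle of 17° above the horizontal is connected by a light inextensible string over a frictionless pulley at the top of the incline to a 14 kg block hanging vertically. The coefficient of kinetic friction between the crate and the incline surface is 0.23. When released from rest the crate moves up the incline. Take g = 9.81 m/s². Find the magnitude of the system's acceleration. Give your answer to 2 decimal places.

6.51 m/s²

For the crate on the incline: the weight component along the slope is m₁g sin 17° = 4 × 9.81 × 0.2924 = 11.474 N and the normal force is N = m₁g cos 17° = 37.525 N.
Kinetic friction opposes the crate's motion up the incline: f = μN = 0.23 × 37.525 = 8.631 N acting down the slope.
Newton's second law for the crate (up-slope positive): T − 11.474 − 8.631 = 4 a. For the hanging block (downward positive): 14 × 9.81 − T = 14 a.
Adding the two equations eliminates T: 117.235 = 18 a, so a = 6.5131 m/s².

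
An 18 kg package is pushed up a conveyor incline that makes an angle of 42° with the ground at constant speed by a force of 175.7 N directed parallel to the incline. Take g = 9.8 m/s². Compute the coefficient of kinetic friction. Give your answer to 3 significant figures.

0.440

At constant speed ΣF = 0 along the incline. The applied 175.7 N acts up the slope; the weight component mg sin 42° = 118.035 N and kinetic friction μN both act down the slope.
So 175.7 = 118.035 + μ × 131.091, giving μ = (175.7 − 118.035) / 131.091 = 0.4399.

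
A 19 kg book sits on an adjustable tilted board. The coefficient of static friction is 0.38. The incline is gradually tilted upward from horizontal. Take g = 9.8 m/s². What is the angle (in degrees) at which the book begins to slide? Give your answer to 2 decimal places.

At the threshold of sliding, static friction is at its maximum μ_s N and exactly balances the weight component along the incline: mg sin θ = μ_s mg cos θ.
Hence tan θ = μ_s = 0.38, so θ = arctan(0.38) = 20.8068°.

20.81°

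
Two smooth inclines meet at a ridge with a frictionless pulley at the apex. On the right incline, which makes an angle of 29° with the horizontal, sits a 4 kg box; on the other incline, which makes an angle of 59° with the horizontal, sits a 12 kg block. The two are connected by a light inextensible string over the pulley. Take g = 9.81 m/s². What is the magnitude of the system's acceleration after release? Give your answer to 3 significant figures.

Resolve each weight along its own incline: the 4 kg mass has component 4 × 9.81 × sin 29° = 19.024 N down its slope, and the 12 kg mass has 12 × 9.81 × sin 59° = 100.906 N down its slope.
The 12 kg side's 100.906 N exceeds the other side's 19.024 N, so that mass slides down and the 4 kg mass slides up. Taking that direction as positive, Newton's second law for the whole system gives 100.906 − 19.024 = (4 + 12) a, so a = 81.882 / 16 = 5.1176 m/s².

5.12 m/s²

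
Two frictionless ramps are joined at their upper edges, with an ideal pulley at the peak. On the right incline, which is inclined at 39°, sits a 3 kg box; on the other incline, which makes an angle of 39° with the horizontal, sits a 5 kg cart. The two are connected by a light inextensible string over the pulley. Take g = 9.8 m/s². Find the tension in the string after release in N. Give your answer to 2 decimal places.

Resolve each weight along its own incline: the 3 kg mass has component 3 × 9.8 × sin 39° = 18.502 N down its slope, and the 5 kg mass has 5 × 9.8 × sin 39° = 30.837 N down its slope.
The 5 kg side's 30.837 N exceeds the other side's 18.502 N, so that mass slides down and the 3 kg mass slides up. Taking that direction as positive, Newton's second law for the whole system gives 30.837 − 18.502 = (3 + 5) a, so a = 12.335 / 8 = 1.5419 m/s².
For the 3 kg mass (up-slope positive): T − 18.502 = 3 × 1.5419, so T = 23.128 N.

23.13 N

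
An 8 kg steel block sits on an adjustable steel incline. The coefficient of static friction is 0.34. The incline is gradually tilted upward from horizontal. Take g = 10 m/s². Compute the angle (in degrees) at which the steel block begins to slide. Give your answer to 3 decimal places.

18.778°

At the threshold of sliding, static friction is at its maximum μ_s N and exactly balances the weight component along the incline: mg sin θ = μ_s mg cos θ.
Hence tan θ = μ_s = 0.34, so θ = arctan(0.34) = 18.7780°.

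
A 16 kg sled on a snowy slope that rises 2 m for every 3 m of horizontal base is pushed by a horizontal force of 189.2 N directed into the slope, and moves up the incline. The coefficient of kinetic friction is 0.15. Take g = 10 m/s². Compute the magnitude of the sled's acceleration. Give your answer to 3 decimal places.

The horizontal push has components F cos 33.69° = 189.2 × 0.8321 = 157.433 N up the incline and F sin 33.69° = 189.2 × 0.5547 = 104.949 N pressing into the surface.
The normal force is therefore N = mg cos 33.69° + F sin 33.69° = 133.136 + 104.949 = 238.085 N, and kinetic friction down the slope is μN = 0.15 × 238.085 = 35.713 N.
Along the incline: F cos 33.69° − mg sin 33.69° − μN = ma, so 157.433 − 88.752 − 35.713 = 16 a, giving a = 2.0605 m/s².

2.060 m/s²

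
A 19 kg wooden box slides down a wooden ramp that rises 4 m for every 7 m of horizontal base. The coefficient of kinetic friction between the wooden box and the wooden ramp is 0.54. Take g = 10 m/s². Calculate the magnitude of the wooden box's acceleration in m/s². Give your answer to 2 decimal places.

0.27 m/s²

Resolving the weight along the incline: the component pulling the wooden box down the slope is mg sin 29.74° = 19 × 10 × 0.4961 = 94.259 N, and the normal force is N = mg cos 29.74° = 19 × 10 × 0.8682 = 164.958 N.
Kinetic friction acts up the slope with magnitude f = μN = 0.54 × 164.958 = 89.077 N.
Net force along the incline is 94.259 − 89.077 = 5.182 N, so a = 5.182 / 19 = 0.2727 m/s².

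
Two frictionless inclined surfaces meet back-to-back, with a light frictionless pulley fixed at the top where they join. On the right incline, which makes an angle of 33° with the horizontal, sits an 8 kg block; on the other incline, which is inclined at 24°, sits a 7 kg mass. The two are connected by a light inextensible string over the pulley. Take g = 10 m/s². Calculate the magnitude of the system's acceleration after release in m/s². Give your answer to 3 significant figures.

1.01 m/s²

Resolve each weight along its own incline: the 8 kg mass has component 8 × 10 × sin 33° = 43.571 N down its slope, and the 7 kg mass has 7 × 10 × sin 24° = 28.472 N down its slope.
The 8 kg side's 43.571 N exceeds the other side's 28.472 N, so that mass slides down and the 7 kg mass slides up. Taking that direction as positive, Newton's second law for the whole system gives 43.571 − 28.472 = (8 + 7) a, so a = 15.099 / 15 = 1.0066 m/s².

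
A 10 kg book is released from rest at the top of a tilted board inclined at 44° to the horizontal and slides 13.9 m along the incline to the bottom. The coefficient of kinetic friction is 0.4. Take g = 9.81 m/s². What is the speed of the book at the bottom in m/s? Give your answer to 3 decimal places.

The weight component along the incline is mg sin 44° = 68.146 N and the normal force is N = mg cos 44° = 70.567 N.
Friction up the slope is f = μN = 0.4 × 70.567 = 28.227 N, so the net downslope force is 68.146 − 28.227 = 39.919 N and a = 39.919 / 10 = 3.9919 m/s².
Starting from rest over a distance of 13.9 m, v² = 2aL = 2 × 3.9919 × 13.9 = 110.9748, so v = 10.5345 m/s.

10.534 m/s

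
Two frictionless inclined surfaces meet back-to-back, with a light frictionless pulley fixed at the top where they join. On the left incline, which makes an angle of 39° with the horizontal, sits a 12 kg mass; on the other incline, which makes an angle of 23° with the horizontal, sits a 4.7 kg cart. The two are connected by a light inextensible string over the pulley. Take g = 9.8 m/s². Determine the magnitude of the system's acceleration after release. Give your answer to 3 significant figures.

3.35 m/s²

Resolve each weight along its own incline: the 12 kg mass has component 12 × 9.8 × sin 39° = 74.008 N down its slope, and the 4.7 kg mass has 4.7 × 9.8 × sin 23° = 17.997 N down its slope.
The 12 kg side's 74.008 N exceeds the other side's 17.997 N, so that mass slides down and the 4.7 kg mass slides up. Taking that direction as positive, Newton's second law for the whole system gives 74.008 − 17.997 = (12 + 4.7) a, so a = 56.011 / 16.7 = 3.3540 m/s².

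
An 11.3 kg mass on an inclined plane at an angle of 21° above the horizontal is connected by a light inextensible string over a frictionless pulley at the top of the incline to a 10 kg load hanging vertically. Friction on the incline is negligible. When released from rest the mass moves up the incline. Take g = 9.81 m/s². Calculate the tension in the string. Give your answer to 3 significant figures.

For the mass on the incline: the weight component along the slope is m₁g sin 21° = 11.3 × 9.81 × 0.3584 = 39.730 N and the normal force is N = m₁g cos 21° = 103.490 N.
Newton's second law for the mass (up-slope positive): T − 39.730 = 11.3 a. For the hanging load (downward positive): 10 × 9.81 − T = 10 a.
Adding the two equations eliminates T: 58.370 = 21.3 a, so a = 2.7404 m/s².
Then from the hanging load's equation, T = 10 × (9.81 − 2.7404) = 70.696 N.

70.7 N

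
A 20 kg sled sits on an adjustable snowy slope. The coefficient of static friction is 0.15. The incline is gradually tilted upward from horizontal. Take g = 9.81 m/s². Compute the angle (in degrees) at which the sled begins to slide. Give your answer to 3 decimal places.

8.531°

At the threshold of sliding, static friction is at its maximum μ_s N and exactly balances the weight component along the incline: mg sin θ = μ_s mg cos θ.
Hence tan θ = μ_s = 0.15, so θ = arctan(0.15) = 8.5308°.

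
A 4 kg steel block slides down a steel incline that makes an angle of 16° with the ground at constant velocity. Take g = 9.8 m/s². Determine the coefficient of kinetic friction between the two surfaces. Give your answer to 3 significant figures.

At constant velocity the net force along the incline is zero: mg sin 16° = μ mg cos 16°.
So μ = tan 16° = 0.2756 / 0.9613 = 0.2867.

0.287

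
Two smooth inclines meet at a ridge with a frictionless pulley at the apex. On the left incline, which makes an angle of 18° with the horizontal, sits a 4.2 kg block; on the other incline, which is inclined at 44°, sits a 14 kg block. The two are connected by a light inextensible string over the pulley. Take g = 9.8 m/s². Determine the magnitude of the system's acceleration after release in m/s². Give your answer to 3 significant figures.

4.54 m/s²

Resolve each weight along its own incline: the 4.2 kg mass has component 4.2 × 9.8 × sin 18° = 12.719 N down its slope, and the 14 kg mass has 14 × 9.8 × sin 44° = 95.307 N down its slope.
The 14 kg side's 95.307 N exceeds the other side's 12.719 N, so that mass slides down and the 4.2 kg mass slides up. Taking that direction as positive, Newton's second law for the whole system gives 95.307 − 12.719 = (4.2 + 14) a, so a = 82.588 / 18.2 = 4.5378 m/s².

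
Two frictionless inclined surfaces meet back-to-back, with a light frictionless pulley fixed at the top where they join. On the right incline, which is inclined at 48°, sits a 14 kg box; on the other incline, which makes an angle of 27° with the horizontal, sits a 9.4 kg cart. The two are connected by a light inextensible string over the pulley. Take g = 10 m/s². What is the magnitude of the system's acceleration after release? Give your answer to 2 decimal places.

Resolve each weight along its own incline: the 14 kg mass has component 14 × 10 × sin 48° = 104.040 N down its slope, and the 9.4 kg mass has 9.4 × 10 × sin 27° = 42.675 N down its slope.
The 14 kg side's 104.040 N exceeds the other side's 42.675 N, so that mass slides down and the 9.4 kg mass slides up. Taking that direction as positive, Newton's second law for the whole system gives 104.040 − 42.675 = (14 + 9.4) a, so a = 61.365 / 23.4 = 2.6224 m/s².

2.62 m/s²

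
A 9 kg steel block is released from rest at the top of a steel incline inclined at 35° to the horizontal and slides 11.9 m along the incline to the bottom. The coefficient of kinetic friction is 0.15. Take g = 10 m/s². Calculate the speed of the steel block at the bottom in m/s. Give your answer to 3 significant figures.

10.4 m/s

The weight component along the incline is mg sin 35° = 51.622 N and the normal force is N = mg cos 35° = 73.724 N.
Friction up the slope is f = μN = 0.15 × 73.724 = 11.059 N, so the net downslope force is 51.622 − 11.059 = 40.563 N and a = 40.563 / 9 = 4.5070 m/s².
Starting from rest over a distance of 11.9 m, v² = 2aL = 2 × 4.5070 × 11.9 = 107.2666, so v = 10.3570 m/s.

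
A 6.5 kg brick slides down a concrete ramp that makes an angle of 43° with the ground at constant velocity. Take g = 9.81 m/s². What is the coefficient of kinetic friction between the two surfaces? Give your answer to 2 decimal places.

At constant velocity the net force along the incline is zero: mg sin 43° = μ mg cos 43°.
So μ = tan 43° = 0.6820 / 0.7314 = 0.9325.

0.93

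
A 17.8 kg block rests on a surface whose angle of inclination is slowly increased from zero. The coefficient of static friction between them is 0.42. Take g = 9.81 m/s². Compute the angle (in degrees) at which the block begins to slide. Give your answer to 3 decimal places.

At the threshold of sliding, static friction is at its maximum μ_s N and exactly balances the weight component along the incline: mg sin θ = μ_s mg cos θ.
Hence tan θ = μ_s = 0.42, so θ = arctan(0.42) = 22.7824°.

22.782°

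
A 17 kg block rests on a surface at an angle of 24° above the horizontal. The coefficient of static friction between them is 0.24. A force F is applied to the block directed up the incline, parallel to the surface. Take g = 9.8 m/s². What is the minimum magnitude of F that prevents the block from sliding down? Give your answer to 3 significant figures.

31.2 N

The normal force is N = mg cos 24° = 152.197 N. With F at its minimum the block is on the verge of sliding down, so static friction is at its maximum μ_s N = 0.24 × 152.197 = 36.527 N and acts up the slope.
Equilibrium along the incline: F + μ_s N = mg sin 24°, so F = 67.762 − 36.527 = 31.235 N.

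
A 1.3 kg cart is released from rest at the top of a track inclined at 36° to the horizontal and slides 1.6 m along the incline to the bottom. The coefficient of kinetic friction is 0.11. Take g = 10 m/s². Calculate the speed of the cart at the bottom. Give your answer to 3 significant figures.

4.00 m/s

The weight component along the incline is mg sin 36° = 7.641 N and the normal force is N = mg cos 36° = 10.517 N.
Friction up the slope is f = μN = 0.11 × 10.517 = 1.157 N, so the net downslope force is 7.641 − 1.157 = 6.484 N and a = 6.484 / 1.3 = 4.9877 m/s².
Starting from rest over a distance of 1.6 m, v² = 2aL = 2 × 4.9877 × 1.6 = 15.9606, so v = 3.9951 m/s.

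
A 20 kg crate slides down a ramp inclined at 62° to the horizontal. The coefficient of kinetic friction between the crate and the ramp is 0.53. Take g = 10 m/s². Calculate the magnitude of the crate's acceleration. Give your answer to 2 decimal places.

6.34 m/s²

Resolving the weight along the incline: the component pulling the crate down the slope is mg sin 62° = 20 × 10 × 0.8829 = 176.580 N, and the normal force is N = mg cos 62° = 20 × 10 × 0.4695 = 93.900 N.
Kinetic friction acts up the slope with magnitude f = μN = 0.53 × 93.900 = 49.767 N.
Net force along the incline is 176.580 − 49.767 = 126.813 N, so a = 126.813 / 20 = 6.3407 m/s².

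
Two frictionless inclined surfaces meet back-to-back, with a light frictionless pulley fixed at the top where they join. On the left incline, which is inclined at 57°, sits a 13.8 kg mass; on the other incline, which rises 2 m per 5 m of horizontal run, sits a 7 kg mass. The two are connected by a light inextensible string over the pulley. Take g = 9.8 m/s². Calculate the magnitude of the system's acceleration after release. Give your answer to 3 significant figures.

4.23 m/s²

Resolve each weight along its own incline: the 13.8 kg mass has component 13.8 × 9.8 × sin 57° = 113.422 N down its slope, and the 7 kg mass has 7 × 9.8 × sin 21.80° = 25.477 N down its slope.
The 13.8 kg side's 113.422 N exceeds the other side's 25.477 N, so that mass slides down and the 7 kg mass slides up. Taking that direction as positive, Newton's second law for the whole system gives 113.422 − 25.477 = (13.8 + 7) a, so a = 87.945 / 20.8 = 4.2281 m/s².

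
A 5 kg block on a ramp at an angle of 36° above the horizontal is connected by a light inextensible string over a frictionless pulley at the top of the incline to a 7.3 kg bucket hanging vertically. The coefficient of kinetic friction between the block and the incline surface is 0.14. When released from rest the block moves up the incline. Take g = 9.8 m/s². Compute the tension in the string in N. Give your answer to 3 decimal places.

For the block on the incline: the weight component along the slope is m₁g sin 36° = 5 × 9.8 × 0.5878 = 28.802 N and the normal force is N = m₁g cos 36° = 39.642 N.
Kinetic friction opposes the block's motion up the incline: f = μN = 0.14 × 39.642 = 5.550 N acting down the slope.
Newton's second law for the block (up-slope positive): T − 28.802 − 5.550 = 5 a. For the hanging bucket (downward positive): 7.3 × 9.8 − T = 7.3 a.
Adding the two equations eliminates T: 37.188 = 12.3 a, so a = 3.0234 m/s².
Then from the hanging bucket's equation, T = 7.3 × (9.8 − 3.0234) = 49.469 N.

49.469 N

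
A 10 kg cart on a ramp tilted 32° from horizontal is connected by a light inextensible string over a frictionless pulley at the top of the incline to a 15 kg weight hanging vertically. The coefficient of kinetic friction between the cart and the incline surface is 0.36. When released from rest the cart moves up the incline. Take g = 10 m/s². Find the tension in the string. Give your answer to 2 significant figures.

For the cart on the incline: the weight component along the slope is m₁g sin 32° = 10 × 10 × 0.5299 = 52.990 N and the normal force is N = m₁g cos 32° = 84.805 N.
Kinetic friction opposes the cart's motion up the incline: f = μN = 0.36 × 84.805 = 30.530 N acting down the slope.
Newton's second law for the cart (up-slope positive): T − 52.990 − 30.530 = 10 a. For the hanging weight (downward positive): 15 × 10 − T = 15 a.
Adding the two equations eliminates T: 66.480 = 25 a, so a = 2.6592 m/s².
Then from the hanging weight's equation, T = 15 × (10 − 2.6592) = 110.112 N.

110 N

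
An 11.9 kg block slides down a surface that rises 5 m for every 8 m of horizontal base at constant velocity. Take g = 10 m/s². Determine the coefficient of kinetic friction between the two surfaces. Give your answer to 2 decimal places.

0.62

At constant velocity the net force along the incline is zero: mg sin 32.01° = μ mg cos 32.01°.
So μ = tan 32.01° = 0.5300 / 0.8480 = 0.6250.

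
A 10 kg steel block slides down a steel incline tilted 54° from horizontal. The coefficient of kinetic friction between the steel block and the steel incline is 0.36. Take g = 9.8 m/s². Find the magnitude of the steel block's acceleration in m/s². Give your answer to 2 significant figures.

5.9 m/s²

Resolving the weight along the incline: the component pulling the steel block down the slope is mg sin 54° = 10 × 9.8 × 0.8090 = 79.282 N, and the normal force is N = mg cos 54° = 10 × 9.8 × 0.5878 = 57.604 N.
Kinetic friction acts up the slope with magnitude f = μN = 0.36 × 57.604 = 20.737 N.
Net force along the incline is 79.282 − 20.737 = 58.545 N, so a = 58.545 / 10 = 5.8545 m/s².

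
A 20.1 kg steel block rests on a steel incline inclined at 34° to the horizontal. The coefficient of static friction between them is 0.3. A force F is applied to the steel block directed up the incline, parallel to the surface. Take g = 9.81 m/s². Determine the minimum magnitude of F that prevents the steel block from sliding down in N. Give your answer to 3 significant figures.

61.2 N

The normal force is N = mg cos 34° = 163.470 N. With F at its minimum the steel block is on the verge of sliding down, so static friction is at its maximum μ_s N = 0.3 × 163.470 = 49.041 N and acts up the slope.
Equilibrium along the incline: F + μ_s N = mg sin 34°, so F = 110.262 − 49.041 = 61.221 N.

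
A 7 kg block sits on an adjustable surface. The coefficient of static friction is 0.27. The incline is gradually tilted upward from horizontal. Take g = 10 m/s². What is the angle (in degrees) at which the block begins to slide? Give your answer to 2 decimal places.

At the threshold of sliding, static friction is at its maximum μ_s N and exactly balances the weight component along the incline: mg sin θ = μ_s mg cos θ.
Hence tan θ = μ_s = 0.27, so θ = arctan(0.27) = 15.1096°.

15.11°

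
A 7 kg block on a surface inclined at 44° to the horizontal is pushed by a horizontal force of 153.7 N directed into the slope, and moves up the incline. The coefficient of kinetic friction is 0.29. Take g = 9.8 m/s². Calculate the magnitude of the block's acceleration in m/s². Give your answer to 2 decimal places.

2.52 m/s²

The horizontal push has components F cos 44° = 153.7 × 0.7193 = 110.556 N up the incline and F sin 44° = 153.7 × 0.6947 = 106.775 N pressing into the surface.
The normal force is therefore N = mg cos 44° + F sin 44° = 49.344 + 106.775 = 156.119 N, and kinetic friction down the slope is μN = 0.29 × 156.119 = 45.275 N.
Along the incline: F cos 44° − mg sin 44° − μN = ma, so 110.556 − 47.656 − 45.275 = 7 a, giving a = 2.5179 m/s².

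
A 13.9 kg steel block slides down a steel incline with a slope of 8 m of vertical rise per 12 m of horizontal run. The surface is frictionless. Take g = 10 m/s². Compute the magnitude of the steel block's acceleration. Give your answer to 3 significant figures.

5.55 m/s²

Resolving the weight along the incline: the component pulling the steel block down the slope is mg sin 33.69° = 13.9 × 10 × 0.5547 = 77.103 N, and the normal force is N = mg cos 33.69° = 13.9 × 10 × 0.8321 = 115.662 N.
With no friction the net force along the incline is 77.103 N, so a = g sin 33.69° = 77.103 / 13.9 = 5.5470 m/s².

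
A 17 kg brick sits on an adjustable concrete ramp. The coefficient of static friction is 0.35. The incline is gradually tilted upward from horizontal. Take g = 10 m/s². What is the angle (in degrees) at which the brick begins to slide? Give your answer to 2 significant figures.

At the threshold of sliding, static friction is at its maximum μ_s N and exactly balances the weight component along the incline: mg sin θ = μ_s mg cos θ.
Hence tan θ = μ_s = 0.35, so θ = arctan(0.35) = 19.2900°.

19°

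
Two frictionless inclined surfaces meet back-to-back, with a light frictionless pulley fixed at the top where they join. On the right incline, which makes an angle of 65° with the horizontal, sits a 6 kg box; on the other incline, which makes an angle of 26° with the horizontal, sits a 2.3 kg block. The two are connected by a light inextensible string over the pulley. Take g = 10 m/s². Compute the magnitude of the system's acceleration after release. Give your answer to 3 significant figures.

5.34 m/s²

Resolve each weight along its own incline: the 6 kg mass has component 6 × 10 × sin 65° = 54.378 N down its slope, and the 2.3 kg mass has 2.3 × 10 × sin 26° = 10.083 N down its slope.
The 6 kg side's 54.378 N exceeds the other side's 10.083 N, so that mass slides down and the 2.3 kg mass slides up. Taking that direction as positive, Newton's second law for the whole system gives 54.378 − 10.083 = (6 + 2.3) a, so a = 44.295 / 8.3 = 5.3367 m/s².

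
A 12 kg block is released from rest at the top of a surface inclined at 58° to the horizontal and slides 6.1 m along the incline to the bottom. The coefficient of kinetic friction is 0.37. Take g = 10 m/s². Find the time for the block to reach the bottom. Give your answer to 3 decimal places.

The weight component along the incline is mg sin 58° = 101.766 N and the normal force is N = mg cos 58° = 63.590 N.
Friction up the slope is f = μN = 0.37 × 63.590 = 23.528 N, so the net downslope force is 101.766 − 23.528 = 78.238 N and a = 78.238 / 12 = 6.5198 m/s².
Starting from rest, L = ½at², so t = √(2L/a) = √(2 × 6.1 / 6.5198) = 1.3679 s.

1.368 s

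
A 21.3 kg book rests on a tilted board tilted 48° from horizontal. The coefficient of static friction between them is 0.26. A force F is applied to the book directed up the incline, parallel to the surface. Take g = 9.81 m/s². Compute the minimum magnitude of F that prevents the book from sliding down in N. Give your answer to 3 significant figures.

119 N

The normal force is N = mg cos 48° = 139.817 N. With F at its minimum the book is on the verge of sliding down, so static friction is at its maximum μ_s N = 0.26 × 139.817 = 36.352 N and acts up the slope.
Equilibrium along the incline: F + μ_s N = mg sin 48°, so F = 155.282 − 36.352 = 118.930 N.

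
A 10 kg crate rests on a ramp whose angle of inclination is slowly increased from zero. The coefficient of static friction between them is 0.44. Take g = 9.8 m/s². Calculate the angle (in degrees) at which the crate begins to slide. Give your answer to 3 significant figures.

At the threshold of sliding, static friction is at its maximum μ_s N and exactly balances the weight component along the incline: mg sin θ = μ_s mg cos θ.
Hence tan θ = μ_s = 0.44, so θ = arctan(0.44) = 23.7495°.

23.7°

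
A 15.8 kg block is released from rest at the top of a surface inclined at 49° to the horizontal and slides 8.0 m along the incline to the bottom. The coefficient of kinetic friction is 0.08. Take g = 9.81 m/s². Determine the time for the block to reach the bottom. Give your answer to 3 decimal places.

The weight component along the incline is mg sin 49° = 116.978 N and the normal force is N = mg cos 49° = 101.688 N.
Friction up the slope is f = μN = 0.08 × 101.688 = 8.135 N, so the net downslope force is 116.978 − 8.135 = 108.843 N and a = 108.843 / 15.8 = 6.8888 m/s².
Starting from rest, L = ½at², so t = √(2L/a) = √(2 × 8.0 / 6.8888) = 1.5240 s.

1.524 s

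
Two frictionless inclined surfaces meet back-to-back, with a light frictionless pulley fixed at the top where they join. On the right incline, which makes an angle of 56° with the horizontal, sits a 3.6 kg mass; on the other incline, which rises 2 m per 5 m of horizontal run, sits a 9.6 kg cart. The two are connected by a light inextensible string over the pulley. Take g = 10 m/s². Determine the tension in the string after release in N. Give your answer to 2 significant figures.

Resolve each weight along its own incline: the 3.6 kg mass has component 3.6 × 10 × sin 56° = 29.845 N down its slope, and the 9.6 kg mass has 9.6 × 10 × sin 21.80° = 35.654 N down its slope.
The 9.6 kg side's 35.654 N exceeds the other side's 29.845 N, so that mass slides down and the 3.6 kg mass slides up. Taking that direction as positive, Newton's second law for the whole system gives 35.654 − 29.845 = (3.6 + 9.6) a, so a = 5.809 / 13.2 = 0.4401 m/s².
For the 3.6 kg mass (up-slope positive): T − 29.845 = 3.6 × 0.4401, so T = 31.429 N.

31 N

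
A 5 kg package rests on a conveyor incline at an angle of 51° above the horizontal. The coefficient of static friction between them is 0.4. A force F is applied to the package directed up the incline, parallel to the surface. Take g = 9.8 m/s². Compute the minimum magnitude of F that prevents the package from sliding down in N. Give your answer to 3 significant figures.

25.7 N

The normal force is N = mg cos 51° = 30.837 N. With F at its minimum the package is on the verge of sliding down, so static friction is at its maximum μ_s N = 0.4 × 30.837 = 12.335 N and acts up the slope.
Equilibrium along the incline: F + μ_s N = mg sin 51°, so F = 38.080 − 12.335 = 25.745 N.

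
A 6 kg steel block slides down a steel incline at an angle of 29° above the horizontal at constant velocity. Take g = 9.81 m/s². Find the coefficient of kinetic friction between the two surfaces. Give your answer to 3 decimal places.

At constant velocity the net force along the incline is zero: mg sin 29° = μ mg cos 29°.
So μ = tan 29° = 0.4848 / 0.8746 = 0.5543.

0.554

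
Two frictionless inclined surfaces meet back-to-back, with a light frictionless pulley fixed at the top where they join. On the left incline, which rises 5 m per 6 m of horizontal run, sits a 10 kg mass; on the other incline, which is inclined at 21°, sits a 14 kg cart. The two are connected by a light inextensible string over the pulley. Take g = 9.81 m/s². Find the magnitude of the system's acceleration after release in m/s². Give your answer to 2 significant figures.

0.57 m/s²

Resolve each weight along its own incline: the 10 kg mass has component 10 × 9.81 × sin 39.81° = 62.802 N down its slope, and the 14 kg mass has 14 × 9.81 × sin 21° = 49.218 N down its slope.
The 10 kg side's 62.802 N exceeds the other side's 49.218 N, so that mass slides down and the 14 kg mass slides up. Taking that direction as positive, Newton's second law for the whole system gives 62.802 − 49.218 = (10 + 14) a, so a = 13.584 / 24 = 0.5660 m/s².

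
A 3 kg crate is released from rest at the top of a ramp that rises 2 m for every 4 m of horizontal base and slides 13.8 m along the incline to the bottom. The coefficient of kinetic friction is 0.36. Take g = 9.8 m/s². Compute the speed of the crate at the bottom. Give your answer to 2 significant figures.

5.8 m/s

The weight component along the incline is mg sin 26.57° = 13.148 N and the normal force is N = mg cos 26.57° = 26.296 N.
Friction up the slope is f = μN = 0.36 × 26.296 = 9.467 N, so the net downslope force is 13.148 − 9.467 = 3.681 N and a = 3.681 / 3 = 1.2270 m/s².
Starting from rest over a distance of 13.8 m, v² = 2aL = 2 × 1.2270 × 13.8 = 33.8652, so v = 5.8194 m/s.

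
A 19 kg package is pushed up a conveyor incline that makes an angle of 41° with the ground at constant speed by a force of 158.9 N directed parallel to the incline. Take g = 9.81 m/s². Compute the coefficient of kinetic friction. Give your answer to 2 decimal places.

0.26

At constant speed ΣF = 0 along the incline. The applied 158.9 N acts up the slope; the weight component mg sin 41° = 122.283 N and kinetic friction μN both act down the slope.
So 158.9 = 122.283 + μ × 140.670, giving μ = (158.9 − 122.283) / 140.670 = 0.2603.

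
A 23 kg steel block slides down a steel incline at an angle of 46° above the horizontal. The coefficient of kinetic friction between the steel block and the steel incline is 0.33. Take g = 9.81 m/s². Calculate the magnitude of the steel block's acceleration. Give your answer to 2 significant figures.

4.8 m/s²

Resolving the weight along the incline: the component pulling the steel block down the slope is mg sin 46° = 23 × 9.81 × 0.7193 = 162.296 N, and the normal force is N = mg cos 46° = 23 × 9.81 × 0.6947 = 156.745 N.
Kinetic friction acts up the slope with magnitude f = μN = 0.33 × 156.745 = 51.726 N.
Net force along the incline is 162.296 − 51.726 = 110.570 N, so a = 110.570 / 23 = 4.8074 m/s².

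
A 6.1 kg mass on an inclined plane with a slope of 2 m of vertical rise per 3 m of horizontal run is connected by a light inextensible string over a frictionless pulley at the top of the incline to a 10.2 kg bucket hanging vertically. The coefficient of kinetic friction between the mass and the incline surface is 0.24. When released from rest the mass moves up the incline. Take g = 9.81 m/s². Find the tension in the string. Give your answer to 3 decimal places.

65.696 N

For the mass on the incline: the weight component along the slope is m₁g sin 33.69° = 6.1 × 9.81 × 0.5547 = 33.194 N and the normal force is N = m₁g cos 33.69° = 49.791 N.
Kinetic friction opposes the mass's motion up the incline: f = μN = 0.24 × 49.791 = 11.950 N acting down the slope.
Newton's second law for the mass (up-slope positive): T − 33.194 − 11.950 = 6.1 a. For the hanging bucket (downward positive): 10.2 × 9.81 − T = 10.2 a.
Adding the two equations eliminates T: 54.918 = 16.3 a, so a = 3.3692 m/s².
Then from the hanging bucket's equation, T = 10.2 × (9.81 − 3.3692) = 65.696 N.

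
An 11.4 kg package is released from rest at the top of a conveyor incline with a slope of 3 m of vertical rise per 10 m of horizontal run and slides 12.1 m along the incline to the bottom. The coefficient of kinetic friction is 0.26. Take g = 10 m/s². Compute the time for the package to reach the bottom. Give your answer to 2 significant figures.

The weight component along the incline is mg sin 16.70° = 32.758 N and the normal force is N = mg cos 16.70° = 109.192 N.
Friction up the slope is f = μN = 0.26 × 109.192 = 28.390 N, so the net downslope force is 32.758 − 28.390 = 4.368 N and a = 4.368 / 11.4 = 0.3832 m/s².
Starting from rest, L = ½at², so t = √(2L/a) = √(2 × 12.1 / 0.3832) = 7.9468 s.

7.9 s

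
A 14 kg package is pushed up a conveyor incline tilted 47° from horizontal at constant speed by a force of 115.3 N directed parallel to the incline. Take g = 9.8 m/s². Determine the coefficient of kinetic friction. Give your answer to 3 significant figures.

At constant speed ΣF = 0 along the incline. The applied 115.3 N acts up the slope; the weight component mg sin 47° = 100.342 N and kinetic friction μN both act down the slope.
So 115.3 = 100.342 + μ × 93.570, giving μ = (115.3 − 100.342) / 93.570 = 0.1599.

0.160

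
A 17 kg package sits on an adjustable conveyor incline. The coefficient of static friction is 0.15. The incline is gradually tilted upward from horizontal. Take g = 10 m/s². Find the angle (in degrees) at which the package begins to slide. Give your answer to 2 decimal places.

At the threshold of sliding, static friction is at its maximum μ_s N and exactly balances the weight component along the incline: mg sin θ = μ_s mg cos θ.
Hence tan θ = μ_s = 0.15, so θ = arctan(0.15) = 8.5308°.

8.53°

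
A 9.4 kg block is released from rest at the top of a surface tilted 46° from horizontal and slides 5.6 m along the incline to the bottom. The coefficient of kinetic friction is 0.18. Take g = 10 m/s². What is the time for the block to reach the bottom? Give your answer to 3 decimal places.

1.373 s

The weight component along the incline is mg sin 46° = 67.618 N and the normal force is N = mg cos 46° = 65.298 N.
Friction up the slope is f = μN = 0.18 × 65.298 = 11.754 N, so the net downslope force is 67.618 − 11.754 = 55.864 N and a = 55.864 / 9.4 = 5.9430 m/s².
Starting from rest, L = ½at², so t = √(2L/a) = √(2 × 5.6 / 5.9430) = 1.3728 s.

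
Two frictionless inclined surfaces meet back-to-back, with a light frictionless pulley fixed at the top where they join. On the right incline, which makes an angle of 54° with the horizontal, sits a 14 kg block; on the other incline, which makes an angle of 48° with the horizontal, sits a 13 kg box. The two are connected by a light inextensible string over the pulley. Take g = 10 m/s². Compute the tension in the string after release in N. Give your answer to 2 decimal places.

104.63 N

Resolve each weight along its own incline: the 14 kg mass has component 14 × 10 × sin 54° = 113.262 N down its slope, and the 13 kg mass has 13 × 10 × sin 48° = 96.609 N down its slope.
The 14 kg side's 113.262 N exceeds the other side's 96.609 N, so that mass slides down and the 13 kg mass slides up. Taking that direction as positive, Newton's second law for the whole system gives 113.262 − 96.609 = (14 + 13) a, so a = 16.653 / 27 = 0.6168 m/s².
For the 13 kg mass (up-slope positive): T − 96.609 = 13 × 0.6168, so T = 104.627 N.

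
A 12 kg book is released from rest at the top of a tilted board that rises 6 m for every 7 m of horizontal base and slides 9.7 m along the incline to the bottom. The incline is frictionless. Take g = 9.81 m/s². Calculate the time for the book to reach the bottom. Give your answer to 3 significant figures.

The weight component along the incline is mg sin 40.60° = 76.611 N and the normal force is N = mg cos 40.60° = 89.380 N.
With no friction, a = g sin 40.60° = 6.3843 m/s².
Starting from rest, L = ½at², so t = √(2L/a) = √(2 × 9.7 / 6.3843) = 1.7432 s.

1.74 s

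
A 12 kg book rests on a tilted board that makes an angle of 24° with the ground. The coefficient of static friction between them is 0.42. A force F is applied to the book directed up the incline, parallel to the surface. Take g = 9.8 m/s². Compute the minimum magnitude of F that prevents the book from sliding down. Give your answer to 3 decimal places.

2.710 N

The normal force is N = mg cos 24° = 107.433 N. With F at its minimum the book is on the verge of sliding down, so static friction is at its maximum μ_s N = 0.42 × 107.433 = 45.122 N and acts up the slope.
Equilibrium along the incline: F + μ_s N = mg sin 24°, so F = 47.832 − 45.122 = 2.710 N.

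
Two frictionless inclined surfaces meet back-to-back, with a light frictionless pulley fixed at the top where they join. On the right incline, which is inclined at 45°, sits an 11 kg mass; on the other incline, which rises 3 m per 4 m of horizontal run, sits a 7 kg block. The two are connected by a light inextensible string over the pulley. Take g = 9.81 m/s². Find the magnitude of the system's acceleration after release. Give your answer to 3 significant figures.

1.95 m/s²

Resolve each weight along its own incline: the 11 kg mass has component 11 × 9.81 × sin 45° = 76.304 N down its slope, and the 7 kg mass has 7 × 9.81 × sin 36.87° = 41.202 N down its slope.
The 11 kg side's 76.304 N exceeds the other side's 41.202 N, so that mass slides down and the 7 kg mass slides up. Taking that direction as positive, Newton's second law for the whole system gives 76.304 − 41.202 = (11 + 7) a, so a = 35.102 / 18 = 1.9501 m/s².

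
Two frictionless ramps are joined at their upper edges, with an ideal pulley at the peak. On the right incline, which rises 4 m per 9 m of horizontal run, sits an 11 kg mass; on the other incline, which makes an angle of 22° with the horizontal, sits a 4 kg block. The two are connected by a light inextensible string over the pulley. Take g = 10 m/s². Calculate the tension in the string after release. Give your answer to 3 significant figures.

Resolve each weight along its own incline: the 11 kg mass has component 11 × 10 × sin 23.96° = 44.675 N down its slope, and the 4 kg mass has 4 × 10 × sin 22° = 14.984 N down its slope.
The 11 kg side's 44.675 N exceeds the other side's 14.984 N, so that mass slides down and the 4 kg mass slides up. Taking that direction as positive, Newton's second law for the whole system gives 44.675 − 14.984 = (11 + 4) a, so a = 29.691 / 15 = 1.9794 m/s².
For the 4 kg mass (up-slope positive): T − 14.984 = 4 × 1.9794, so T = 22.902 N.

22.9 N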